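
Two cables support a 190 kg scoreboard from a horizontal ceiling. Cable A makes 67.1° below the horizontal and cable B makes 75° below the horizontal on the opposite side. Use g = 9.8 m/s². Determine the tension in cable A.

T_A ≈ 785 N

Weight W = 190 × 9.8 = 1862 N acts straight down.
Horizontal: T_A cos 67.1° = T_B cos 75°  →  T_B = 1.503 T_A.
Vertical: T_A sin 67.1° + T_B sin 75° = 1862.
Substituting the horizontal relation into the vertical equation gives 2.373 T_A = 1862, so T_A = 784.5 N.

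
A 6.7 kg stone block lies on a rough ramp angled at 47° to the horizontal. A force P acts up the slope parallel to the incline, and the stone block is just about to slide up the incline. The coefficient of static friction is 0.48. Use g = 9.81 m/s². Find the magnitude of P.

P ≈ 69.6 N

On the verge of sliding up the incline, friction equals μN and acts down the slope.
Perpendicular: N + P sin 0° = W cos 47° = 44.83 N.
Along incline: P cos 0° = W sin 47° + μN  with W sin 47° = 48.07 N.
Solving the pair for P and N: P = 69.59 N, N = 44.83 N (and f = μN = 21.52 N).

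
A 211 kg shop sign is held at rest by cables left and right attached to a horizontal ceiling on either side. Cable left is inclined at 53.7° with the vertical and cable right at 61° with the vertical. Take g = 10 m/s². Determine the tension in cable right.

T_right ≈ 1870 N

Angles from the horizontal: cable left is 90° − 53.7° = 36.3°, cable right is 90° − 61° = 29°.
Weight W = 211 × 10 = 2110 N acts straight down.
Horizontal: T_left cos 36.3° = T_right cos 29°  →  T_left = 1.085 T_right.
Vertical: T_left sin 36.3° + T_right sin 29° = 2110.
Substituting the horizontal relation into the vertical equation gives 1.127 T_right = 2110, so T_right = 1872 N.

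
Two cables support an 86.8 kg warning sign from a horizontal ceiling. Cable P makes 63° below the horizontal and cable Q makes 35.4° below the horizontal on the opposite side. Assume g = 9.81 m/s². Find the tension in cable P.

Weight W = 86.8 × 9.81 = 851.5 N acts straight down.
Horizontal: T_P cos 63° = T_Q cos 35.4°  →  T_Q = 0.557 T_P.
Vertical: T_P sin 63° + T_Q sin 35.4° = 851.5.
Substituting the horizontal relation into the vertical equation gives 1.214 T_P = 851.5, so T_P = 701.6 N.

T_P ≈ 702 N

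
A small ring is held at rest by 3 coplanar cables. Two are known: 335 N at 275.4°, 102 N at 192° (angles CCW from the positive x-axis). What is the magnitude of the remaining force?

F ≈ 361 N

Sum the known components: ΣF_x = -68.24 N, ΣF_y = -354.7 N.
For equilibrium the remaining force must supply (−ΣF_x, −ΣF_y) = (68.24, 354.7) N.
Magnitude = √((68.24)² + (354.7)²) = 361.2 N; direction = atan2(354.7, 68.24) = 79.1°.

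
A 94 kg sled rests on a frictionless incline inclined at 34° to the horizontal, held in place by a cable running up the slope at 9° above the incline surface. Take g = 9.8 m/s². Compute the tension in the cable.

T ≈ 522 N

Take axes along and perpendicular to the incline. Weight components: W sin 34° = 515.1 N down-slope, W cos 34° = 763.7 N into the surface.
Along incline: T cos 9° = W sin 34° → T = 521.5 N.
Perpendicular: N = W cos 34° − T sin 9° = 682.1 N.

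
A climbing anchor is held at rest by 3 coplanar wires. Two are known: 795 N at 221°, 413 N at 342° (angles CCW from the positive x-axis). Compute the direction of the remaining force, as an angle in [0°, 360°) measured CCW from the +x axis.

Sum the known components: ΣF_x = -207.2 N, ΣF_y = -649.2 N.
For equilibrium the remaining force must supply (−ΣF_x, −ΣF_y) = (207.2, 649.2) N.
Magnitude = √((207.2)² + (649.2)²) = 681.5 N; direction = atan2(649.2, 207.2) = 72.3°.

θ ≈ 72.3°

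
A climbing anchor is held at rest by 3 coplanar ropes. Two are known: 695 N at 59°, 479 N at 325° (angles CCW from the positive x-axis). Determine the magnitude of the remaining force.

Sum the known components: ΣF_x = 750.3 N, ΣF_y = 321 N.
For equilibrium the remaining force must supply (−ΣF_x, −ΣF_y) = (-750.3, -321) N.
Magnitude = √((-750.3)² + (-321)²) = 816.1 N; direction = atan2(-321, -750.3) = 203.2°.

F ≈ 816 N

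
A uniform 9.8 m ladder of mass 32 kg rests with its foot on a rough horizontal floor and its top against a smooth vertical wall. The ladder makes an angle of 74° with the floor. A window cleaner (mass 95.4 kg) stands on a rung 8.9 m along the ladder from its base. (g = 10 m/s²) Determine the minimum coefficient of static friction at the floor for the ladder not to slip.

ΣF_y = 0: N_floor = 32×10 + 95.4×10 = 1274 N.
Torques about the foot: N_wall · 9.8 sin 74° = 32×10×4.9 cos 74° + 95.4×10×8.9 cos 74° → N_wall = 294.31 N.
ΣF_x = 0: f_floor = N_wall = 294.31 N.
μ_min = f_floor / N_floor = 294.31 / 1274 = 0.231.

μ_min ≈ 0.231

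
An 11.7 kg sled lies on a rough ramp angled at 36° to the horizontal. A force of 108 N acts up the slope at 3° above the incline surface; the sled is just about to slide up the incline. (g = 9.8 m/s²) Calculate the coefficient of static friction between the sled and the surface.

On the verge of sliding up the incline, friction is at its maximum μN and acts down the slope.
Perpendicular to incline: N = W cos 36° − P sin 3° = 92.76 − 5.652 = 87.11 N.
Along incline: P cos 3° − μN = W sin 36° → μ = −(W sin 36° − P cos 3°) / N = 0.4644.

μ ≈ 0.464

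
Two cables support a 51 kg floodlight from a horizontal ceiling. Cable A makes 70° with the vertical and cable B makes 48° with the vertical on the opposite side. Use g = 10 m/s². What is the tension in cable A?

Angles from the horizontal: cable A is 90° − 70° = 20°, cable B is 90° − 48° = 42°.
Weight W = 51 × 10 = 510 N acts straight down.
Horizontal: T_A cos 20° = T_B cos 42°  →  T_B = 1.264 T_A.
Vertical: T_A sin 20° + T_B sin 42° = 510.
Substituting the horizontal relation into the vertical equation gives 1.188 T_A = 510, so T_A = 429.2 N.

T_A ≈ 429 N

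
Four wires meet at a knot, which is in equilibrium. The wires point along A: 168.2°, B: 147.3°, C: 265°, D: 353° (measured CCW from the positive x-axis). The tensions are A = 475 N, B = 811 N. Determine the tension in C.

Resolve: ΣF_x = 475 cos 168.2° + 811 cos 147.3° + T_C cos 265° + T_D cos 353° = 0.
        ΣF_y = 475 sin 168.2° + 811 sin 147.3° + T_C sin 265° + T_D sin 353° = 0.
The known terms sum to (-1147, 535.3) N, so -0.0872 T_C + 0.9925 T_D = 1147 and -0.9962 T_C − 0.1219 T_D = -535.3.
Solving simultaneously: T_C = 391.7 N, T_D = 1190 N.

T_C ≈ 392 N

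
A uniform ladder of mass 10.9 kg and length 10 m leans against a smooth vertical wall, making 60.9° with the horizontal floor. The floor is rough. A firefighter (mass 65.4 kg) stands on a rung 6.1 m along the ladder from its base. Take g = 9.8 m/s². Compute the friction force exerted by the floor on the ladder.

f ≈ 247 N

Torques about the foot: N_wall · 10 sin 60.9° = 10.9×9.8×5 cos 60.9° + 65.4×9.8×6.1 cos 60.9° → N_wall = 247.33 N.
ΣF_x = 0: f_floor = N_wall = 247.33 N.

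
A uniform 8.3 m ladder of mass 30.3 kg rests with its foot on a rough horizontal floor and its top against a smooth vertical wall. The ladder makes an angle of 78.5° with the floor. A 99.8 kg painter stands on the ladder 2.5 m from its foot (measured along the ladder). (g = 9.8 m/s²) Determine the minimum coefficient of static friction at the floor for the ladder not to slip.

μ_min ≈ 0.0707

ΣF_y = 0: N_floor = 30.3×9.8 + 99.8×9.8 = 1275 N.
Torques about the foot: N_wall · 8.3 sin 78.5° = 30.3×9.8×4.15 cos 78.5° + 99.8×9.8×2.5 cos 78.5° → N_wall = 90.142 N.
ΣF_x = 0: f_floor = N_wall = 90.142 N.
μ_min = f_floor / N_floor = 90.142 / 1275 = 0.0707.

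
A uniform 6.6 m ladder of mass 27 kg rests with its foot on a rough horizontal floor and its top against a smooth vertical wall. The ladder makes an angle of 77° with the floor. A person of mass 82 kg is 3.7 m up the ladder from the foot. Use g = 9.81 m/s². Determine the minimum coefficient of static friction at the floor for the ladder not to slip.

ΣF_y = 0: N_floor = 27×9.81 + 82×9.81 = 1069.3 N.
Torques about the foot: N_wall · 6.6 sin 77° = 27×9.81×3.3 cos 77° + 82×9.81×3.7 cos 77° → N_wall = 134.69 N.
ΣF_x = 0: f_floor = N_wall = 134.69 N.
μ_min = f_floor / N_floor = 134.69 / 1069.3 = 0.126.

μ_min ≈ 0.126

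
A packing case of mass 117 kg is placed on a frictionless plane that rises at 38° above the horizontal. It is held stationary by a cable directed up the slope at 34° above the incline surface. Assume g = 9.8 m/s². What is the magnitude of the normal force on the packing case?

Take axes along and perpendicular to the incline. Weight components: W sin 38° = 705.9 N down-slope, W cos 38° = 903.5 N into the surface.
Along incline: T cos 34° = W sin 38° → T = 851.5 N.
Perpendicular: N = W cos 38° − T sin 34° = 427.4 N.

N ≈ 427 N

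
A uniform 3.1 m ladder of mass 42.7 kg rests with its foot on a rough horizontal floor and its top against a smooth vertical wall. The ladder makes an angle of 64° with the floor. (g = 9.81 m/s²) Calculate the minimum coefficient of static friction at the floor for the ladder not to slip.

μ_min ≈ 0.244

ΣF_y = 0: N_floor = 42.7×9.81 = 418.89 N.
Torques about the foot: N_wall · 3.1 sin 64° = 42.7×9.81×1.55 cos 64° → N_wall = 102.15 N.
ΣF_x = 0: f_floor = N_wall = 102.15 N.
μ_min = f_floor / N_floor = 102.15 / 418.89 = 0.2439.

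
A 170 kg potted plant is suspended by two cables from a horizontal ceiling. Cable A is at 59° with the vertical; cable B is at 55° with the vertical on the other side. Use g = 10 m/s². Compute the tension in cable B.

Angles from the horizontal: cable A is 90° − 59° = 31°, cable B is 90° − 55° = 35°.
Weight W = 170 × 10 = 1700 N acts straight down.
Horizontal: T_A cos 31° = T_B cos 35°  →  T_A = 0.9557 T_B.
Vertical: T_A sin 31° + T_B sin 35° = 1700.
Substituting the horizontal relation into the vertical equation gives 1.066 T_B = 1700, so T_B = 1595 N.

T_B ≈ 1600 N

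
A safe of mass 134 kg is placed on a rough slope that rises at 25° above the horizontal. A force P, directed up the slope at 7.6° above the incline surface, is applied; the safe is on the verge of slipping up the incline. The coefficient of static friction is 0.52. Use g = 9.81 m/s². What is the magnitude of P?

P ≈ 1110 N

On the verge of sliding up the incline, friction equals μN and acts down the slope.
Perpendicular: N + P sin 7.6° = W cos 25° = 1191 N.
Along incline: P cos 7.6° = W sin 25° + μN  with W sin 25° = 555.5 N.
Solving the pair for P and N: P = 1109 N, N = 1045 N (and f = μN = 543.3 N).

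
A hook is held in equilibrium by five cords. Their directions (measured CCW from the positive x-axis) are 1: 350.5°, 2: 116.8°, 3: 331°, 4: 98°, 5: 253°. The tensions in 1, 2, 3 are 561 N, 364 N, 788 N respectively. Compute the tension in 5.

Resolve: ΣF_x = 561 cos 350.5° + 364 cos 116.8° + 788 cos 331° + T_4 cos 98° + T_5 cos 253° = 0.
        ΣF_y = 561 sin 350.5° + 364 sin 116.8° + 788 sin 331° + T_4 sin 98° + T_5 sin 253° = 0.
The known terms sum to (1078, -149.7) N, so -0.1392 T_4 − 0.2924 T_5 = -1078 and 0.9903 T_4 − 0.9563 T_5 = 149.7.
Solving simultaneously: T_4 = 2544 N, T_5 = 2478 N.

T_5 ≈ 2480 N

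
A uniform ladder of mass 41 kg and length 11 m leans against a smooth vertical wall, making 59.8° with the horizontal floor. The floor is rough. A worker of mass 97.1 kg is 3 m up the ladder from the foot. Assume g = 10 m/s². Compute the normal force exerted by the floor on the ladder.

N_floor ≈ 1380 N

ΣF_y = 0: N_floor = 41×10 + 97.1×10 = 1381 N.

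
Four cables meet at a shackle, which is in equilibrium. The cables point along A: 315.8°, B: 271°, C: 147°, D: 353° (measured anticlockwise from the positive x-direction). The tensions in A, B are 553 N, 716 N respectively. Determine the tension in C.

T_C ≈ 2380 N

Resolve: ΣF_x = 553 cos 315.8° + 716 cos 271° + T_C cos 147° + T_D cos 353° = 0.
        ΣF_y = 553 sin 315.8° + 716 sin 271° + T_C sin 147° + T_D sin 353° = 0.
The known terms sum to (408.9, -1101) N, so -0.8387 T_C + 0.9925 T_D = -408.9 and 0.5446 T_C − 0.1219 T_D = 1101.
Solving simultaneously: T_C = 2380 N, T_D = 1599 N.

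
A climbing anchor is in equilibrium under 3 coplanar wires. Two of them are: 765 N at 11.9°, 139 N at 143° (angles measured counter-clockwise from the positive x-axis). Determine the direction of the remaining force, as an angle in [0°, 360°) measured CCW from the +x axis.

θ ≈ 201°

Sum the known components: ΣF_x = 637.5 N, ΣF_y = 241.4 N.
For equilibrium the remaining force must supply (−ΣF_x, −ΣF_y) = (-637.5, -241.4) N.
Magnitude = √((-637.5)² + (-241.4)²) = 681.7 N; direction = atan2(-241.4, -637.5) = 200.7°.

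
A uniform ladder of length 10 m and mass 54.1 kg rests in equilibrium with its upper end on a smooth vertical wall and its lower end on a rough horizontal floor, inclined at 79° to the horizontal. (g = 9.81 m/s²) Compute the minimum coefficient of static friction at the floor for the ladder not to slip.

μ_min ≈ 0.0972

ΣF_y = 0: N_floor = 54.1×9.81 = 530.72 N.
Torques about the foot: N_wall · 10 sin 79° = 54.1×9.81×5 cos 79° → N_wall = 51.581 N.
ΣF_x = 0: f_floor = N_wall = 51.581 N.
μ_min = f_floor / N_floor = 51.581 / 530.72 = 0.09719.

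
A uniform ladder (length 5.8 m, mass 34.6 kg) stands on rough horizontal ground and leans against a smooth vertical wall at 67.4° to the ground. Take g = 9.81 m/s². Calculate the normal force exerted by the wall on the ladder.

N_wall ≈ 70.6 N

Torques about the foot: N_wall · 5.8 sin 67.4° = 34.6×9.81×2.9 cos 67.4° → N_wall = 70.645 N.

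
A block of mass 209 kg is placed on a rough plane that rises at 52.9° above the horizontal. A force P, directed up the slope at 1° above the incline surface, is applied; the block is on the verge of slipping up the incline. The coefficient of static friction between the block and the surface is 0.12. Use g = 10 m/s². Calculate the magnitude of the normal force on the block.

N ≈ 1230 N

On the verge of sliding up the incline, friction equals μN and acts down the slope.
Perpendicular: N + P sin 1° = W cos 52.9° = 1261 N.
Along incline: P cos 1° = W sin 52.9° + μN  with W sin 52.9° = 1667 N.
Solving the pair for P and N: P = 1815 N, N = 1229 N (and f = μN = 147.5 N).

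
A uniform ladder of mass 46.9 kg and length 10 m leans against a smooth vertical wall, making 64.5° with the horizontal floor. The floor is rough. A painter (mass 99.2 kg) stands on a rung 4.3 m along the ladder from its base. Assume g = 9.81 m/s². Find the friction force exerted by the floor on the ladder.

f ≈ 309 N

Torques about the foot: N_wall · 10 sin 64.5° = 46.9×9.81×5 cos 64.5° + 99.2×9.81×4.3 cos 64.5° → N_wall = 309.32 N.
ΣF_x = 0: f_floor = N_wall = 309.32 N.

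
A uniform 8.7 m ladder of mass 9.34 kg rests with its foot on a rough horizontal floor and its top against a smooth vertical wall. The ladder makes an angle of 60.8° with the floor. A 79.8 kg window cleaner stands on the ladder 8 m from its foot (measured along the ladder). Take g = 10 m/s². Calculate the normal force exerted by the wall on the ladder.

N_wall ≈ 436 N

Torques about the foot: N_wall · 8.7 sin 60.8° = 9.34×10×4.35 cos 60.8° + 79.8×10×8 cos 60.8° → N_wall = 436.2 N.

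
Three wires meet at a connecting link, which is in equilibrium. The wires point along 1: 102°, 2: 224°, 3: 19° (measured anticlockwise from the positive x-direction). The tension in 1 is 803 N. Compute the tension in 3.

T_3 ≈ 1610 N

Resolve: ΣF_x = 803 cos 102° + T_2 cos 224° + T_3 cos 19° = 0.
        ΣF_y = 803 sin 102° + T_2 sin 224° + T_3 sin 19° = 0.
The known terms sum to (-167, 785.5) N, so -0.7193 T_2 + 0.9455 T_3 = 167 and -0.6947 T_2 + 0.3256 T_3 = -785.5.
Solving simultaneously: T_2 = 1886 N, T_3 = 1611 N.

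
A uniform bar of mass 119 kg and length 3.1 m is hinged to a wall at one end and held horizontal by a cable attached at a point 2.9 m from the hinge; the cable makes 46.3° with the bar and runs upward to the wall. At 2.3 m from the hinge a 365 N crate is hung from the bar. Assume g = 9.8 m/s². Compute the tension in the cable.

Take torques about the hinge: T sin 46.3° · 2.9 = 119×9.8×1.55 + 365×2.3 = 2647.1 N·m.
So T = 2647.1 / (0.7230 × 2.9) = 1262.6 N.

T ≈ 1260 N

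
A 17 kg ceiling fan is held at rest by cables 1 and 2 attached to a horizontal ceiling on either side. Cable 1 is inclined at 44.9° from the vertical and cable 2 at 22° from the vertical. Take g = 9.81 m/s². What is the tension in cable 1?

Angles from the horizontal: cable 1 is 90° − 44.9° = 45.1°, cable 2 is 90° − 22° = 68°.
Weight W = 17 × 9.81 = 166.8 N acts straight down.
Horizontal: T_1 cos 45.1° = T_2 cos 68°  →  T_2 = 1.884 T_1.
Vertical: T_1 sin 45.1° + T_2 sin 68° = 166.8.
Substituting the horizontal relation into the vertical equation gives 2.455 T_1 = 166.8, so T_1 = 67.92 N.

T_1 ≈ 67.9 N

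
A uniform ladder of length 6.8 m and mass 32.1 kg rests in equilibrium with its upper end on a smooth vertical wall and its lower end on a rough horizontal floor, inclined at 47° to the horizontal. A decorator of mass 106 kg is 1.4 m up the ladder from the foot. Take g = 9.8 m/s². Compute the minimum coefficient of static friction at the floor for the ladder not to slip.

ΣF_y = 0: N_floor = 32.1×9.8 + 106×9.8 = 1353.4 N.
Torques about the foot: N_wall · 6.8 sin 47° = 32.1×9.8×3.4 cos 47° + 106×9.8×1.4 cos 47° → N_wall = 346.11 N.
ΣF_x = 0: f_floor = N_wall = 346.11 N.
μ_min = f_floor / N_floor = 346.11 / 1353.4 = 0.2557.

μ_min ≈ 0.256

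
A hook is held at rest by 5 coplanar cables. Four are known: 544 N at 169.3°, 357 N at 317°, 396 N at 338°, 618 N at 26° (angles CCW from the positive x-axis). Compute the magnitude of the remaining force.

F ≈ 649 N

Sum the known components: ΣF_x = 649.2 N, ΣF_y = -19.9 N.
For equilibrium the remaining force must supply (−ΣF_x, −ΣF_y) = (-649.2, 19.9) N.
Magnitude = √((-649.2)² + (19.9)²) = 649.5 N; direction = atan2(19.9, -649.2) = 178.2°.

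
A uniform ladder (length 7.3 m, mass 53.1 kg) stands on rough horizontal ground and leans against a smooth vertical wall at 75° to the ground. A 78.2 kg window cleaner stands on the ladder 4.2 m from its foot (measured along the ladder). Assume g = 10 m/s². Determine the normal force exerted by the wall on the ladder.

N_wall ≈ 192 N

Torques about the foot: N_wall · 7.3 sin 75° = 53.1×10×3.65 cos 75° + 78.2×10×4.2 cos 75° → N_wall = 191.7 N.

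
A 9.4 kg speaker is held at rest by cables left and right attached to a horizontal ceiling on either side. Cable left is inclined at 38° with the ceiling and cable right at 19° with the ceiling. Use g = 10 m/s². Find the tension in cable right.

T_right ≈ 88.3 N

Weight W = 9.4 × 10 = 94 N acts straight down.
Horizontal: T_left cos 38° = T_right cos 19°  →  T_left = 1.2 T_right.
Vertical: T_left sin 38° + T_right sin 19° = 94.
Substituting the horizontal relation into the vertical equation gives 1.064 T_right = 94, so T_right = 88.32 N.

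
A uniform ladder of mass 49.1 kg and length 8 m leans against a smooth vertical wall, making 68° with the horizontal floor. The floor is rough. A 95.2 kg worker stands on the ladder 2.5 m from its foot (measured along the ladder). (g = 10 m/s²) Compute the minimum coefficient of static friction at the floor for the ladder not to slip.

μ_min ≈ 0.152

ΣF_y = 0: N_floor = 49.1×10 + 95.2×10 = 1443 N.
Torques about the foot: N_wall · 8 sin 68° = 49.1×10×4 cos 68° + 95.2×10×2.5 cos 68° → N_wall = 219.39 N.
ΣF_x = 0: f_floor = N_wall = 219.39 N.
μ_min = f_floor / N_floor = 219.39 / 1443 = 0.152.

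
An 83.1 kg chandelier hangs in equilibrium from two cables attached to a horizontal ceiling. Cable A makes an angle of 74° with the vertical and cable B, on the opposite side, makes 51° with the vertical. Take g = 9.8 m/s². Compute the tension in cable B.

T_B ≈ 956 N

Angles from the horizontal: cable A is 90° − 74° = 16°, cable B is 90° − 51° = 39°.
Weight W = 83.1 × 9.8 = 814.4 N acts straight down.
Horizontal: T_A cos 16° = T_B cos 39°  →  T_A = 0.8085 T_B.
Vertical: T_A sin 16° + T_B sin 39° = 814.4.
Substituting the horizontal relation into the vertical equation gives 0.8522 T_B = 814.4, so T_B = 955.7 N.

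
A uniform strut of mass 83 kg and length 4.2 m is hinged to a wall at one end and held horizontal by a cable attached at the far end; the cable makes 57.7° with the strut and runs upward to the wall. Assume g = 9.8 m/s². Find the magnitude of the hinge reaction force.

|H| ≈ 481 N

Take torques about the hinge: T sin 57.7° · 4.2 = 83×9.8×2.1 = 1708.1 N·m.
So T = 1708.1 / (0.8453 × 4.2) = 481.15 N.
ΣF_x = 0: H_x = T cos 57.7° = 257.11 N.
ΣF_y = 0: H_y = (83×9.8) − T sin 57.7° = 813.4 − 406.7 = 406.7 N.
|H| = √(H_x² + H_y²) = √((257.11)² + (406.7)²) = 481.15 N.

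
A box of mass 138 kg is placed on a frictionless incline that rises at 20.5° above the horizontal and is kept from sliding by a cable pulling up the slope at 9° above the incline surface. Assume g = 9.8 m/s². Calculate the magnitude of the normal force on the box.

Take axes along and perpendicular to the incline. Weight components: W sin 20.5° = 473.6 N down-slope, W cos 20.5° = 1267 N into the surface.
Along incline: T cos 9° = W sin 20.5° → T = 479.5 N.
Perpendicular: N = W cos 20.5° − T sin 9° = 1192 N.

N ≈ 1190 N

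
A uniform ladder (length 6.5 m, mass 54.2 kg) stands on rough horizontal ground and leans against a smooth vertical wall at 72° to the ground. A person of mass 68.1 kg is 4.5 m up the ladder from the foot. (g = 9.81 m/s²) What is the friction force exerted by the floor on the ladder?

Torques about the foot: N_wall · 6.5 sin 72° = 54.2×9.81×3.25 cos 72° + 68.1×9.81×4.5 cos 72° → N_wall = 236.66 N.
ΣF_x = 0: f_floor = N_wall = 236.66 N.

f ≈ 237 N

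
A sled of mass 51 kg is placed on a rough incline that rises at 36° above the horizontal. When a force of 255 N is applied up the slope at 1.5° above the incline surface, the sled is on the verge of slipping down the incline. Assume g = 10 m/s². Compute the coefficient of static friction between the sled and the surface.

On the verge of sliding down the incline, friction is at its maximum μN and acts up the slope.
Perpendicular to incline: N = W cos 36° − P sin 1.5° = 412.6 − 6.675 = 405.9 N.
Along incline: P cos 1.5° + μN = W sin 36° → μ = (W sin 36° − P cos 1.5°) / N = 0.1105.

μ ≈ 0.111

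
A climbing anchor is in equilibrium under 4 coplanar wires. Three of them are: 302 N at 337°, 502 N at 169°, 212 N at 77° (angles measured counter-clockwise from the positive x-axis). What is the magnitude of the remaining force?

Sum the known components: ΣF_x = -167.1 N, ΣF_y = 184.4 N.
For equilibrium the remaining force must supply (−ΣF_x, −ΣF_y) = (167.1, -184.4) N.
Magnitude = √((167.1)² + (-184.4)²) = 248.8 N; direction = atan2(-184.4, 167.1) = 312.2°.

F ≈ 249 N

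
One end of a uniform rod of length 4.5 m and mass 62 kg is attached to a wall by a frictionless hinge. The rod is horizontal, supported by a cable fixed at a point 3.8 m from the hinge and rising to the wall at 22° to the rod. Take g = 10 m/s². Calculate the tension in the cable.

Take torques about the hinge: T sin 22° · 3.8 = 62×10×2.25 = 1395 N·m.
So T = 1395 / (0.3746 × 3.8) = 979.98 N.

T ≈ 980 N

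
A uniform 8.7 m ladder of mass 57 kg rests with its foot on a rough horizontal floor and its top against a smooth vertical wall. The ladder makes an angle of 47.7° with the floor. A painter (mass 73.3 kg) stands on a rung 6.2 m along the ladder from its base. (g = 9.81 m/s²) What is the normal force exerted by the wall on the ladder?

Torques about the foot: N_wall · 8.7 sin 47.7° = 57×9.81×4.35 cos 47.7° + 73.3×9.81×6.2 cos 47.7° → N_wall = 720.69 N.

N_wall ≈ 721 N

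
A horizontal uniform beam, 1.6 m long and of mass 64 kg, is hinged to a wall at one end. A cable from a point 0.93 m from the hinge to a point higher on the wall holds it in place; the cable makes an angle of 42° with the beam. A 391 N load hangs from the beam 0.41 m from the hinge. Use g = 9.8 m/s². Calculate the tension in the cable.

T ≈ 1060 N

Take torques about the hinge: T sin 42° · 0.93 = 64×9.8×0.8 + 391×0.41 = 662.07 N·m.
So T = 662.07 / (0.6691 × 0.93) = 1063.9 N.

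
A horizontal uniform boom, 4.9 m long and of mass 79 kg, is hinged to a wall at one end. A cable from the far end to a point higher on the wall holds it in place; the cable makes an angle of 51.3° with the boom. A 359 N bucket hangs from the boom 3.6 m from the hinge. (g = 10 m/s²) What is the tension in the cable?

Take torques about the hinge: T sin 51.3° · 4.9 = 79×10×2.45 + 359×3.6 = 3227.9 N·m.
So T = 3227.9 / (0.7804 × 4.9) = 844.09 N.

T ≈ 844 N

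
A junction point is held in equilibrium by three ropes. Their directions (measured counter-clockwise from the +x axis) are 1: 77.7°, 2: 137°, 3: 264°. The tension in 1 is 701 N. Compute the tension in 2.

Resolve: ΣF_x = 701 cos 77.7° + T_2 cos 137° + T_3 cos 264° = 0.
        ΣF_y = 701 sin 77.7° + T_2 sin 137° + T_3 sin 264° = 0.
The known terms sum to (149.3, 684.9) N, so -0.7314 T_2 − 0.1045 T_3 = -149.3 and 0.6820 T_2 − 0.9945 T_3 = -684.9.
Solving simultaneously: T_2 = 96.32 N, T_3 = 754.7 N.

T_2 ≈ 96.3 N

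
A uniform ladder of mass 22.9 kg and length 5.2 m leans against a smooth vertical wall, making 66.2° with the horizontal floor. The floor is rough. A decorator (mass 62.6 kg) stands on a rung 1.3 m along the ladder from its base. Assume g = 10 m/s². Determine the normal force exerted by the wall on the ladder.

N_wall ≈ 120 N

Torques about the foot: N_wall · 5.2 sin 66.2° = 22.9×10×2.6 cos 66.2° + 62.6×10×1.3 cos 66.2° → N_wall = 119.53 N.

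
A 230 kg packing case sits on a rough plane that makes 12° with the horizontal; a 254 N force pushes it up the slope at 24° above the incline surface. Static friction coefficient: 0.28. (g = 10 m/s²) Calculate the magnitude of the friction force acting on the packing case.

Axes along / perpendicular to the incline. W sin 12° = 478.2 N down-slope; W cos 12° = 2250 N into the surface.
Perpendicular: N = W cos 12° − P sin 24° = 2250 − 103.3 = 2146 N.
Along incline: P cos 24° + f = W sin 12° (friction acts up-slope) → f = 478.2 − 232 = 246.2 N.
|f| = 246.2 N ≤ μN = 601 N, so the packing case is indeed static.

f ≈ 246 N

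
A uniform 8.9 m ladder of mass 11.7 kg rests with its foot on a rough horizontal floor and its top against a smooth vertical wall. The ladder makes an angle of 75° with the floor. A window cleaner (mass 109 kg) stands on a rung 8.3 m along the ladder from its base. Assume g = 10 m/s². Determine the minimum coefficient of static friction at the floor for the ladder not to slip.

μ_min ≈ 0.239

ΣF_y = 0: N_floor = 11.7×10 + 109×10 = 1207 N.
Torques about the foot: N_wall · 8.9 sin 75° = 11.7×10×4.45 cos 75° + 109×10×8.3 cos 75° → N_wall = 288.05 N.
ΣF_x = 0: f_floor = N_wall = 288.05 N.
μ_min = f_floor / N_floor = 288.05 / 1207 = 0.2386.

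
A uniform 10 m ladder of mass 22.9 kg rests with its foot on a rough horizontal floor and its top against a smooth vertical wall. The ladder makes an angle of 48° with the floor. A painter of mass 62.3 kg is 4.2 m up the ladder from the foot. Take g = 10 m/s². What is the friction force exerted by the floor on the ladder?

f ≈ 339 N

Torques about the foot: N_wall · 10 sin 48° = 22.9×10×5 cos 48° + 62.3×10×4.2 cos 48° → N_wall = 338.7 N.
ΣF_x = 0: f_floor = N_wall = 338.7 N.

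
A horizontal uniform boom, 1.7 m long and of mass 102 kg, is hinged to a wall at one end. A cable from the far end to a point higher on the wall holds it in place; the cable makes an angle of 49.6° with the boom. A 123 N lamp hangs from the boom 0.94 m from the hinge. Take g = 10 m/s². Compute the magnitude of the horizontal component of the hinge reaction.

H_x ≈ 492 N

Take torques about the hinge: T sin 49.6° · 1.7 = 102×10×0.85 + 123×0.94 = 982.62 N·m.
So T = 982.62 / (0.7615 × 1.7) = 759.01 N.
ΣF_x = 0: H_x = T cos 49.6° = 491.93 N.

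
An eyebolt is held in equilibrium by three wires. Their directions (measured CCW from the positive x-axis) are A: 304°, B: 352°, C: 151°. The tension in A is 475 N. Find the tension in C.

T_C ≈ 985 N

Resolve: ΣF_x = 475 cos 304° + T_B cos 352° + T_C cos 151° = 0.
        ΣF_y = 475 sin 304° + T_B sin 352° + T_C sin 151° = 0.
The known terms sum to (265.6, -393.8) N, so 0.9903 T_B − 0.8746 T_C = -265.6 and -0.1392 T_B + 0.4848 T_C = 393.8.
Solving simultaneously: T_B = 601.7 N, T_C = 985 N.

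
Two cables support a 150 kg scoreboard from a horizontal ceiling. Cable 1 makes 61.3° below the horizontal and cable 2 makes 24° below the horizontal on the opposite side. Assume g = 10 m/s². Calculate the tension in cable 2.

Weight W = 150 × 10 = 1500 N acts straight down.
Horizontal: T_1 cos 61.3° = T_2 cos 24°  →  T_1 = 1.902 T_2.
Vertical: T_1 sin 61.3° + T_2 sin 24° = 1500.
Substituting the horizontal relation into the vertical equation gives 2.075 T_2 = 1500, so T_2 = 722.8 N.

T_2 ≈ 723 N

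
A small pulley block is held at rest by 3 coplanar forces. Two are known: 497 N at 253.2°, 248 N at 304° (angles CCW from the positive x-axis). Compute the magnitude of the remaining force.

F ≈ 681 N

Sum the known components: ΣF_x = -4.969 N, ΣF_y = -681.4 N.
For equilibrium the remaining force must supply (−ΣF_x, −ΣF_y) = (4.969, 681.4) N.
Magnitude = √((4.969)² + (681.4)²) = 681.4 N; direction = atan2(681.4, 4.969) = 89.6°.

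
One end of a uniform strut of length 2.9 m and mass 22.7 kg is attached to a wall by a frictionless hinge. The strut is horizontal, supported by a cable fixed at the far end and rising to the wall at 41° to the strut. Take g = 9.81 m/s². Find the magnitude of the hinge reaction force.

Take torques about the hinge: T sin 41° · 2.9 = 22.7×9.81×1.45 = 322.9 N·m.
So T = 322.9 / (0.6561 × 2.9) = 169.72 N.
ΣF_x = 0: H_x = T cos 41° = 128.09 N.
ΣF_y = 0: H_y = (22.7×9.81) − T sin 41° = 222.69 − 111.34 = 111.34 N.
|H| = √(H_x² + H_y²) = √((128.09)² + (111.34)²) = 169.72 N.

|H| ≈ 170 N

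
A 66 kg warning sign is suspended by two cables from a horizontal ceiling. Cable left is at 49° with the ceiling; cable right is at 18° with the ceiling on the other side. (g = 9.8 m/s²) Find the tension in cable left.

Weight W = 66 × 9.8 = 646.8 N acts straight down.
Horizontal: T_left cos 49° = T_right cos 18°  →  T_right = 0.6898 T_left.
Vertical: T_left sin 49° + T_right sin 18° = 646.8.
Substituting the horizontal relation into the vertical equation gives 0.9679 T_left = 646.8, so T_left = 668.3 N.

T_left ≈ 668 N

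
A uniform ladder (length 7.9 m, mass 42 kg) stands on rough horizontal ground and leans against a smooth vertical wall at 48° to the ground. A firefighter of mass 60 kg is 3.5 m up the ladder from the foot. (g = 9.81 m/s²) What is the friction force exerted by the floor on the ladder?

Torques about the foot: N_wall · 7.9 sin 48° = 42×9.81×3.95 cos 48° + 60×9.81×3.5 cos 48° → N_wall = 420.29 N.
ΣF_x = 0: f_floor = N_wall = 420.29 N.

f ≈ 420 N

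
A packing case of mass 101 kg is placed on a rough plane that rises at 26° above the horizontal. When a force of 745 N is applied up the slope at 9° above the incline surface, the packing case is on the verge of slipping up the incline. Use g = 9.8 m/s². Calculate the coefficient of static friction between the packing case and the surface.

μ ≈ 0.391

On the verge of sliding up the incline, friction is at its maximum μN and acts down the slope.
Perpendicular to incline: N = W cos 26° − P sin 9° = 889.6 − 116.5 = 773.1 N.
Along incline: P cos 9° − μN = W sin 26° → μ = −(W sin 26° − P cos 9°) / N = 0.3906.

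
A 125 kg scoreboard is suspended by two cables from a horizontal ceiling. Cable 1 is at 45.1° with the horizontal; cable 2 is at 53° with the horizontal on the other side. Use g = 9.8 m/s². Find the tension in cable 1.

T_1 ≈ 745 N

Weight W = 125 × 9.8 = 1225 N acts straight down.
Horizontal: T_1 cos 45.1° = T_2 cos 53°  →  T_2 = 1.173 T_1.
Vertical: T_1 sin 45.1° + T_2 sin 53° = 1225.
Substituting the horizontal relation into the vertical equation gives 1.645 T_1 = 1225, so T_1 = 744.7 N.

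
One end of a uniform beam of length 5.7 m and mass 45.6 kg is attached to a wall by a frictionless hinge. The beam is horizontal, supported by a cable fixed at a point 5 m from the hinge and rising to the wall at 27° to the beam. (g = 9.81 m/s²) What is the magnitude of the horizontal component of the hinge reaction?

H_x ≈ 500 N

Take torques about the hinge: T sin 27° · 5 = 45.6×9.81×2.85 = 1274.9 N·m.
So T = 1274.9 / (0.4540 × 5) = 561.65 N.
ΣF_x = 0: H_x = T cos 27° = 500.43 N.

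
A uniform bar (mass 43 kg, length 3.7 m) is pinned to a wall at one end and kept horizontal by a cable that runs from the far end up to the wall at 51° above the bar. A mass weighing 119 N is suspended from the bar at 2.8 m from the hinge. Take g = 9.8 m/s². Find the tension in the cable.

T ≈ 387 N

Take torques about the hinge: T sin 51° · 3.7 = 43×9.8×1.85 + 119×2.8 = 1112.8 N·m.
So T = 1112.8 / (0.7771 × 3.7) = 387 N.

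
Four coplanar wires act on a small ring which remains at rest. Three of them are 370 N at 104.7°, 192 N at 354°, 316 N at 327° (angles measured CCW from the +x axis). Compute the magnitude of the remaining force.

F ≈ 398 N

Sum the known components: ΣF_x = 362.1 N, ΣF_y = 165.7 N.
For equilibrium the remaining force must supply (−ΣF_x, −ΣF_y) = (-362.1, -165.7) N.
Magnitude = √((-362.1)² + (-165.7)²) = 398.2 N; direction = atan2(-165.7, -362.1) = 204.6°.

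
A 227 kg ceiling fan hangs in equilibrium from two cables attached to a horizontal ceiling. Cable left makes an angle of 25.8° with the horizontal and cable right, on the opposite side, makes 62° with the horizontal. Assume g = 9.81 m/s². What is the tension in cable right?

T_right ≈ 2010 N

Weight W = 227 × 9.81 = 2227 N acts straight down.
Horizontal: T_left cos 25.8° = T_right cos 62°  →  T_left = 0.5215 T_right.
Vertical: T_left sin 25.8° + T_right sin 62° = 2227.
Substituting the horizontal relation into the vertical equation gives 1.11 T_right = 2227, so T_right = 2006 N.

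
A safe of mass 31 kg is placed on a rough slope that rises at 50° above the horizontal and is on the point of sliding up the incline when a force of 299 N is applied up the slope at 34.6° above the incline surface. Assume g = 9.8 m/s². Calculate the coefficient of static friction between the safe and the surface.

μ ≈ 0.525

On the verge of sliding up the incline, friction is at its maximum μN and acts down the slope.
Perpendicular to incline: N = W cos 50° − P sin 34.6° = 195.3 − 169.8 = 25.49 N.
Along incline: P cos 34.6° − μN = W sin 50° → μ = −(W sin 50° − P cos 34.6°) / N = 0.5254.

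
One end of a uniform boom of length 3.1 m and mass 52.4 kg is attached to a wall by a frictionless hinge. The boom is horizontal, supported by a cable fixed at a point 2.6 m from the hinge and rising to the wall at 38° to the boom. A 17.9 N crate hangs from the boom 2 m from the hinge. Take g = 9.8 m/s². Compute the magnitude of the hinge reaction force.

Take torques about the hinge: T sin 38° · 2.6 = 52.4×9.8×1.55 + 17.9×2 = 831.76 N·m.
So T = 831.76 / (0.6157 × 2.6) = 519.61 N.
ΣF_x = 0: H_x = T cos 38° = 409.46 N.
ΣF_y = 0: H_y = (52.4×9.8 + 17.9) − T sin 38° = 531.42 − 319.91 = 211.51 N.
|H| = √(H_x² + H_y²) = √((409.46)² + (211.51)²) = 460.87 N.

|H| ≈ 461 N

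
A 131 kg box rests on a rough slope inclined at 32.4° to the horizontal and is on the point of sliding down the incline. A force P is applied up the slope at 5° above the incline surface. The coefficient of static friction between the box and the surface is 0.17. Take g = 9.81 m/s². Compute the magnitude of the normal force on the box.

On the verge of sliding down the incline, friction equals μN and acts up the slope.
Perpendicular: N + P sin 5° = W cos 32.4° = 1085 N.
Along incline: P cos 5° + μN = W sin 32.4° with W sin 32.4° = 688.6 N.
Solving the pair for P and N: P = 513.7 N, N = 1040 N (and f = μN = 176.8 N).

N ≈ 1040 N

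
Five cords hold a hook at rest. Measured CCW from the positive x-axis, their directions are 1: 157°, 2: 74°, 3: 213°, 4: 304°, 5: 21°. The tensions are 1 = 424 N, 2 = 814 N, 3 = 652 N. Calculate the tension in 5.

Resolve: ΣF_x = 424 cos 157° + 814 cos 74° + 652 cos 213° + T_4 cos 304° + T_5 cos 21° = 0.
        ΣF_y = 424 sin 157° + 814 sin 74° + 652 sin 213° + T_4 sin 304° + T_5 sin 21° = 0.
The known terms sum to (-712.7, 593) N, so 0.5592 T_4 + 0.9336 T_5 = 712.7 and -0.8290 T_4 + 0.3584 T_5 = -593.
Solving simultaneously: T_4 = 830.3 N, T_5 = 266.1 N.

T_5 ≈ 266 N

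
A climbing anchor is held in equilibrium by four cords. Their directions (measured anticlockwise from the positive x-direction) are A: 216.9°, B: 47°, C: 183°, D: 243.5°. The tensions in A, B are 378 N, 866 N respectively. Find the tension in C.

T_C ≈ 88.1 N

Resolve: ΣF_x = 378 cos 216.9° + 866 cos 47° + T_C cos 183° + T_D cos 243.5° = 0.
        ΣF_y = 378 sin 216.9° + 866 sin 47° + T_C sin 183° + T_D sin 243.5° = 0.
The known terms sum to (288.3, 406.4) N, so -0.9986 T_C − 0.4462 T_D = -288.3 and -0.0523 T_C − 0.8949 T_D = -406.4.
Solving simultaneously: T_C = 88.13 N, T_D = 449 N.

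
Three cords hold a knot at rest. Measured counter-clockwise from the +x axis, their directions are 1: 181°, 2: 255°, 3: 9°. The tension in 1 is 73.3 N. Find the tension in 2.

T_2 ≈ 11.2 N

Resolve: ΣF_x = 73.3 cos 181° + T_2 cos 255° + T_3 cos 9° = 0.
        ΣF_y = 73.3 sin 181° + T_2 sin 255° + T_3 sin 9° = 0.
The known terms sum to (-73.29, -1.279) N, so -0.2588 T_2 + 0.9877 T_3 = 73.29 and -0.9659 T_2 + 0.1564 T_3 = 1.279.
Solving simultaneously: T_2 = 11.17 N, T_3 = 77.13 N.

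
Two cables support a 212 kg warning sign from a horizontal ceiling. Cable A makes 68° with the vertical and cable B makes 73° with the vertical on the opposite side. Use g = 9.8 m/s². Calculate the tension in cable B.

Angles from the horizontal: cable A is 90° − 68° = 22°, cable B is 90° − 73° = 17°.
Weight W = 212 × 9.8 = 2078 N acts straight down.
Horizontal: T_A cos 22° = T_B cos 17°  →  T_A = 1.031 T_B.
Vertical: T_A sin 22° + T_B sin 17° = 2078.
Substituting the horizontal relation into the vertical equation gives 0.6787 T_B = 2078, so T_B = 3061 N.

T_B ≈ 3060 N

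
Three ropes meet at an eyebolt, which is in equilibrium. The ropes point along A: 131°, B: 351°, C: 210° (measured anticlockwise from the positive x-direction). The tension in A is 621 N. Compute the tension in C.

Resolve: ΣF_x = 621 cos 131° + T_B cos 351° + T_C cos 210° = 0.
        ΣF_y = 621 sin 131° + T_B sin 351° + T_C sin 210° = 0.
The known terms sum to (-407.4, 468.7) N, so 0.9877 T_B − 0.8660 T_C = 407.4 and -0.1564 T_B − 0.5000 T_C = -468.7.
Solving simultaneously: T_B = 968.6 N, T_C = 634.3 N.

T_C ≈ 634 N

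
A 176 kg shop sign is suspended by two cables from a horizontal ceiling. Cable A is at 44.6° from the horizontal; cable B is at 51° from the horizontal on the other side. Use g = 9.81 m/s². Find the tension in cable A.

Weight W = 176 × 9.81 = 1727 N acts straight down.
Horizontal: T_A cos 44.6° = T_B cos 51°  →  T_B = 1.131 T_A.
Vertical: T_A sin 44.6° + T_B sin 51° = 1727.
Substituting the horizontal relation into the vertical equation gives 1.581 T_A = 1727, so T_A = 1092 N.

T_A ≈ 1090 N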